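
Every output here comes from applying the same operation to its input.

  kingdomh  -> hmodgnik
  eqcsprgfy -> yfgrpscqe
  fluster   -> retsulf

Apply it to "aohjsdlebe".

ebeldsjhoa

Each output is the input with this applied: reverse the string.
For "aohjsdlebe" the result is "ebeldsjhoa".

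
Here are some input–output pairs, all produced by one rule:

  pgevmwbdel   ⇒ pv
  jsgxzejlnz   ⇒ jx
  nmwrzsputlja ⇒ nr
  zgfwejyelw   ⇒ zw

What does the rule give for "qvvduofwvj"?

In each case the input is transformed by: keep one character in every 3, starting at position 1 (positions 1st, 4th, 7th, ...), then delete the last 2 characters.
On "qvvduofwvj": the first step gives "qdfj", and the second then gives "qd".

qd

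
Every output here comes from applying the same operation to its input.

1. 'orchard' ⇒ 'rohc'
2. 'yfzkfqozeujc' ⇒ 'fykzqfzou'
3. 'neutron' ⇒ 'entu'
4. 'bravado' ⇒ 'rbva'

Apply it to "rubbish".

The pattern: swap each adjacent pair of characters (1↔2, 3↔4, ...), then delete the last 3 characters.
"rubbish" → "urbb".
(Check on "bravado": → "rbvadao" → "rbva" ✓)

urbb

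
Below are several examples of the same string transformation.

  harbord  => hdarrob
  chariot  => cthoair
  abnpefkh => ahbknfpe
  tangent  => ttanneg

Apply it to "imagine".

iemnaig

Rule — take characters alternately from the front and the back (1st, last, 2nd, 2nd-last, ...).
Doing the same to "imagine": "iemnaig".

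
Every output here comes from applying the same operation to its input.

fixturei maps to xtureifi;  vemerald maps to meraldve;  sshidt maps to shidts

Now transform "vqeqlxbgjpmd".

What's happening: swap the front and back halves of the string, then move the last 2 characters to the front (rotate right by 2).
Starting from "vqeqlxbgjpmd": after the first operation, "bgjpmdvqeqlx"; after the second, "lxbgjpmdvqeq".

lxbgjpmdvqeq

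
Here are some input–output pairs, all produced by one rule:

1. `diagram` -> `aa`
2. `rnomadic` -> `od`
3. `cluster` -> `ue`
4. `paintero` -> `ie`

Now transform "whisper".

The transformation: keep one character in every 3, starting at position 3 (positions 3rd, 6th, 9th, ...).
Doing the same to "whisper": "ie".

ie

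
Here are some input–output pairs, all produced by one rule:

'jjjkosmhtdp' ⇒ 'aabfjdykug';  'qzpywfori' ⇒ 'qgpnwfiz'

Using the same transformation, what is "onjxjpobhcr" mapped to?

eaoagfsyti

The rule is to shift every letter 9 places backward in the alphabet (wrapping around), then delete the first character.
On "onjxjpobhcr": the first step gives "feaoagfsyti", and the second then gives "eaoagfsyti".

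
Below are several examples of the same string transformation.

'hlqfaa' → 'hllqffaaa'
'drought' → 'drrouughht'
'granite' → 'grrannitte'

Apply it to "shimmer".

shhimmmeer

The pattern: repeat every character 3 times, then keep every other character starting from the second (positions 2nd, 4th, 6th, ...).
For "shimmer", step one produces "ssshhhiiimmmmmmeeerrr"; step two turns that into "shhimmmeer".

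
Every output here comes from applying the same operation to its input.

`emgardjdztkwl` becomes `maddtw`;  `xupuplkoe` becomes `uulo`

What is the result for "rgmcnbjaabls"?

The rule is to keep every other character starting from the second (positions 2nd, 4th, 6th, ...).
"rgmcnbjaabls" → "gcbabs".

gcbabs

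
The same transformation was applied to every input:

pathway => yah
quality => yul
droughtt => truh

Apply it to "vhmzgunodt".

The rule is to move the last 2 characters to the front (rotate right by 2), then keep every other character starting from the second (positions 2nd, 4th, 6th, ...).
Starting from "vhmzgunodt": after the first operation, "dtvhmzguno"; after the second, "thzuo".

thzuo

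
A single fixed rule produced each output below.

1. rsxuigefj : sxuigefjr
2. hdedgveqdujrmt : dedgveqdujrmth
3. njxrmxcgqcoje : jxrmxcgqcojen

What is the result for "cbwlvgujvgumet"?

Each output is the input with this applied: move the first character to the end.
Applying that to "cbwlvgujvgumet" gives "bwlvgujvgumetc".

bwlvgujvgumetc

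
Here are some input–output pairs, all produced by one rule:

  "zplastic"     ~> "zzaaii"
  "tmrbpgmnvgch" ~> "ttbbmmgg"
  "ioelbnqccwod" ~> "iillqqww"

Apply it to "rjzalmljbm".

The pattern: keep one character in every 3, starting at position 1 (positions 1st, 4th, 7th, ...), then double every character.
"rjzalmljbm" → "ralm" → "rraallmm".
(Check on "tmrbpgmnvgch": → "tbmg" → "ttbbmmgg" ✓)

rraallmm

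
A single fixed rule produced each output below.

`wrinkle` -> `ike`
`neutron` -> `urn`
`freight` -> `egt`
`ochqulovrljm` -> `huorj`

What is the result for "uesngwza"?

sgz

The transformation: keep every other character starting from the first (positions 1st, 3rd, 5th, ...), then delete the first character.
Applying both steps to "uesngwza": "usgz", then "sgz".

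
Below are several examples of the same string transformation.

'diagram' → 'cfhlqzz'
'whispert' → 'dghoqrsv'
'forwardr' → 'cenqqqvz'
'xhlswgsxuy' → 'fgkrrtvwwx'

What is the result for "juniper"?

dhimoqt

The transformation: shift every letter 1 place backward in the alphabet (wrapping around), then sort the characters into alphabetical order.
"juniper" → "itmhodq" → "dhimoqt".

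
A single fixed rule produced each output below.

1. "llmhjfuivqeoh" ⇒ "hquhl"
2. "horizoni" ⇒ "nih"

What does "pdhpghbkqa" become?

Rule — keep one character in every 3, starting at position 1 (positions 1st, 4th, 7th, ...), then reverse the string.
For "pdhpghbkqa", step one produces "ppba"; step two turns that into "abpp".

abpp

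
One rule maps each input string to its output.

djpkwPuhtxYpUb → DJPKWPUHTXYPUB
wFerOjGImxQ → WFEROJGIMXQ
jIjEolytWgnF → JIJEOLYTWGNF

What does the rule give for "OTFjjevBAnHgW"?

OTFJJEVBANHGW

The pattern: convert every letter to uppercase.
Doing the same to "OTFjjevBAnHgW": "OTFJJEVBANHGW".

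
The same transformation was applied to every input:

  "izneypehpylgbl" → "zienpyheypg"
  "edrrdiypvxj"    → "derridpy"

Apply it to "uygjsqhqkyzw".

The pattern: swap each adjacent pair of characters (1↔2, 3↔4, ...), then delete the last 3 characters.
On "uygjsqhqkyzw": the first step gives "yujgqsqhykwz", and the second then gives "yujgqsqhy".

yujgqsqhy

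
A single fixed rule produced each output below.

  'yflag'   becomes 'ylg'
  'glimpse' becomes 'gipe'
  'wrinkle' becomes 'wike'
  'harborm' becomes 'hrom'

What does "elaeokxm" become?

Rule — keep every other character starting from the first (positions 1st, 3rd, 5th, ...).
"elaeokxm" → "eaox".

eaox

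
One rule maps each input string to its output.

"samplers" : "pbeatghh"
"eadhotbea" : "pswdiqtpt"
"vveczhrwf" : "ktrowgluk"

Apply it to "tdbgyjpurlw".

sqvnyejgali

The transformation: move the first character to the end, then shift every letter 11 places backward in the alphabet (wrapping around).
For "tdbgyjpurlw", step one produces "dbgyjpurlwt"; step two turns that into "sqvnyejgali".
(Check on "eadhotbea": → "adhotbeae" → "pswdiqtpt" ✓)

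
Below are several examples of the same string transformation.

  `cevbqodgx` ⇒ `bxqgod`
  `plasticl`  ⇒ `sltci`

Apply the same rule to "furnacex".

nxaec

The transformation: delete the first 3 characters, then take characters alternately from the front and the back (1st, last, 2nd, 2nd-last, ...).
On "furnacex": the first step gives "nacex", and the second then gives "nxaec".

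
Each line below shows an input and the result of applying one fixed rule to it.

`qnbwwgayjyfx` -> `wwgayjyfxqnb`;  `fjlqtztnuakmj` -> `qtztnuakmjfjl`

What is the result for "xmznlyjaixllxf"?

The transformation: move the first 3 characters to the end (rotate left by 3).
So "xmznlyjaixllxf" becomes "nlyjaixllxfxmz".

nlyjaixllxfxmz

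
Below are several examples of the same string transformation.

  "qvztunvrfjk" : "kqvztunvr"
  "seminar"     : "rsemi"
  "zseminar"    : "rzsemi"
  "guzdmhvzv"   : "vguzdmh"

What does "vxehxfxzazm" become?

The rule is to move the last character to the front, then delete the last 2 characters.
On "vxehxfxzazm" that produces "mvxehxfxz".

mvxehxfxz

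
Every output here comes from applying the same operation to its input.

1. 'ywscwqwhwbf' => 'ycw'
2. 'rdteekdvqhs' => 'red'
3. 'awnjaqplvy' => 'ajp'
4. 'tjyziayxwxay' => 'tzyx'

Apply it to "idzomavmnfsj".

Looking at the pairs, the operation is to delete the last 2 characters, then keep one character in every 3, starting at position 1 (positions 1st, 4th, 7th, ...).
"idzomavmnfsj" → "iovf".

iovf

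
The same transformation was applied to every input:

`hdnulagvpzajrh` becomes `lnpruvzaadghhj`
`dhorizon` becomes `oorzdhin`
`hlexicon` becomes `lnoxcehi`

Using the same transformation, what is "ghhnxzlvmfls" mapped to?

Looking at the pairs, the operation is to sort the characters into alphabetical order, then swap the front and back halves of the string.
Starting from "ghhnxzlvmfls": after the first operation, "fghhllmnsvxz"; after the second, "mnsvxzfghhll".
(Check on "hdnulagvpzajrh": → "aadghhjlnpruvz" → "lnpruvzaadghhj" ✓)

mnsvxzfghhll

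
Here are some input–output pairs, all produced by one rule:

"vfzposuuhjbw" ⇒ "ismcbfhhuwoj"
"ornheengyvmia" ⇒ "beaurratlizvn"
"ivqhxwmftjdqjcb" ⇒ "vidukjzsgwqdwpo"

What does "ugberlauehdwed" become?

htoreynhruqjrq

What's happening: shift every letter 13 places forward in the alphabet (wrapping around) — i.e. ROT13.
For "ugberlauehdwed" the result is "htoreynhruqjrq".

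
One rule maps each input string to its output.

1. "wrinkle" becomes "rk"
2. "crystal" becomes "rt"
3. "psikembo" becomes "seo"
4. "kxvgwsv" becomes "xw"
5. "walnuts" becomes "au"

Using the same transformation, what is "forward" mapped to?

oa

In each case the input is transformed by: keep one character in every 3, starting at position 2 (positions 2nd, 5th, 8th, ...).
For "forward" the result is "oa".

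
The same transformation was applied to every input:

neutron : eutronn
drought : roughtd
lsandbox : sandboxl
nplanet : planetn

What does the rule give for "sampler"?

The rule is to move the first character to the end.
"sampler" → "amplers".

amplers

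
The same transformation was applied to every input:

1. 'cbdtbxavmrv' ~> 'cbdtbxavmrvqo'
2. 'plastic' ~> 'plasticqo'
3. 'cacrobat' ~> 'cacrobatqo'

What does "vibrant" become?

The transformation: append "qo".
On "vibrant" that produces "vibrantqo".

vibrantqo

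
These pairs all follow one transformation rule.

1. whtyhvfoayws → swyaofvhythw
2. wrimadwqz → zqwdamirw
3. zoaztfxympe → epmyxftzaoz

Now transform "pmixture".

erutximp

Rule — reverse the string.
"pmixture" → "erutximp".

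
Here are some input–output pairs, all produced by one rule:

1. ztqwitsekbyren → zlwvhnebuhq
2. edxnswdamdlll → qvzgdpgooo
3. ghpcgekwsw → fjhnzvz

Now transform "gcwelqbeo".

hotehr

In each case the input is transformed by: shift every letter 3 places forward in the alphabet (wrapping around), then delete the first 3 characters.
Starting from "gcwelqbeo": after the first operation, "jfzhotehr"; after the second, "hotehr".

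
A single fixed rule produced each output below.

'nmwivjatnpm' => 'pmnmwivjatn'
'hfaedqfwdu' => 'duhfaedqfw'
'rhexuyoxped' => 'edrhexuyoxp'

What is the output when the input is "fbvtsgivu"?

Each output is the input with this applied: move the last 2 characters to the front (rotate right by 2).
For "fbvtsgivu" the result is "vufbvtsgi".

vufbvtsgi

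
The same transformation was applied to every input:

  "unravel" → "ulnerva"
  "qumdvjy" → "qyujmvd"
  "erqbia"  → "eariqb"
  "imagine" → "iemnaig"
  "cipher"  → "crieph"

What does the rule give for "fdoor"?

frdoo

In each case the input is transformed by: take characters alternately from the front and the back (1st, last, 2nd, 2nd-last, ...).
So "fdoor" becomes "frdoo".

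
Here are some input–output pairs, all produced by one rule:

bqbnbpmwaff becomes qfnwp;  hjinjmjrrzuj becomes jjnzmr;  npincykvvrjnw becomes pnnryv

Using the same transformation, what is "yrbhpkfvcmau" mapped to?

Looking at the pairs, the operation is to keep every other character starting from the second (positions 2nd, 4th, 6th, ...), then take characters alternately from the front and the back (1st, last, 2nd, 2nd-last, ...).
For "yrbhpkfvcmau" the result is "ruhmkv".

ruhmkv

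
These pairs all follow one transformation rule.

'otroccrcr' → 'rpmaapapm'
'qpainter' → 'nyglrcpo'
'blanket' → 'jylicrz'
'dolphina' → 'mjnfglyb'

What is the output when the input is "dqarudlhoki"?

oypsbjfmigb

The pattern: shift every letter 2 places backward in the alphabet (wrapping around), then move the first character to the end.
Doing the same to "dqarudlhoki": "oypsbjfmigb".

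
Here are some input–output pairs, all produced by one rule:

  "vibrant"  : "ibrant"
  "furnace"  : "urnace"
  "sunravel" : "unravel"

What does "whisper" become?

hisper

The transformation: delete the first character.
"whisper" → "hisper".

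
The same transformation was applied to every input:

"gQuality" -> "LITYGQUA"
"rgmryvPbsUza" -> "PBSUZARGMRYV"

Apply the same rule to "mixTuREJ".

Each output is the input with this applied: swap the front and back halves of the string, then convert every letter to uppercase.
Starting from "mixTuREJ": after the first operation, "uREJmixT"; after the second, "UREJMIXT".

UREJMIXT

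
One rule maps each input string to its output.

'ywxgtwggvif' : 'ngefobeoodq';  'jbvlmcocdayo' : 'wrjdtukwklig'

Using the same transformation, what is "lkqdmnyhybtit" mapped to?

btsyluvgpgjbq

Each output is the input with this applied: move the last character to the front, then shift every letter 8 places forward in the alphabet (wrapping around).
Applying both steps to "lkqdmnyhybtit": "tlkqdmnyhybti", then "btsyluvgpgjbq".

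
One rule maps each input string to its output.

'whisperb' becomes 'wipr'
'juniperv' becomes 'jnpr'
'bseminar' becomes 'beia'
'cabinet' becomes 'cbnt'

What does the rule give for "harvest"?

hret

What's happening: keep every other character starting from the first (positions 1st, 3rd, 5th, ...).
For "harvest" the result is "hret".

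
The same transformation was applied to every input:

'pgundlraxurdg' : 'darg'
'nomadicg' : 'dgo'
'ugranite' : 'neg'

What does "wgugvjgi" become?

Each output is the input with this applied: keep one character in every 3, starting at position 2 (positions 2nd, 5th, 8th, ...), then move the first character to the end.
Starting from "wgugvjgi": after the first operation, "gvi"; after the second, "vig".

vig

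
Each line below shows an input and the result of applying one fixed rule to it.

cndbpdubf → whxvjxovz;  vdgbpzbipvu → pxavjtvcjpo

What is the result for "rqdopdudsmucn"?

lkxijxoxmgowh

The pattern: shift every letter 6 places backward in the alphabet (wrapping around).
Applying that to "rqdopdudsmucn" gives "lkxijxoxmgowh".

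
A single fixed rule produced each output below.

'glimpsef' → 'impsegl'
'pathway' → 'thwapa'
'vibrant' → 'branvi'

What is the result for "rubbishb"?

bbishru

Each output is the input with this applied: delete the last character, then move the first 2 characters to the end (rotate left by 2).
Starting from "rubbishb": after the first operation, "rubbish"; after the second, "bbishru".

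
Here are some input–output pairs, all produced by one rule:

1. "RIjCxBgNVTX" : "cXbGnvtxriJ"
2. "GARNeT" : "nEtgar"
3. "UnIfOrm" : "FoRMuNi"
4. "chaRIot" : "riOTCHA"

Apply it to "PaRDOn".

doNpAr

The pattern: move the first 3 characters to the end (rotate left by 3), then flip the case of every letter.
So "PaRDOn" becomes "doNpAr".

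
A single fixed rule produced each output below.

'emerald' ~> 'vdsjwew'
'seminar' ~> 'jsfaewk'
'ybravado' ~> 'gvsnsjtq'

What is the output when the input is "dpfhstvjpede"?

Rule — reverse the string, then shift every letter 8 places backward in the alphabet (wrapping around).
For "dpfhstvjpede", step one produces "edepjvtshfpd"; step two turns that into "wvwhbnlkzxhv".

wvwhbnlkzxhv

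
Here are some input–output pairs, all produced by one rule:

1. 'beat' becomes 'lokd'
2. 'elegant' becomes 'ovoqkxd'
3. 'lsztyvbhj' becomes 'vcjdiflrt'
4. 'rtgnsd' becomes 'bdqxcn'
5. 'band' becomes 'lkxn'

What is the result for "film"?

psvw

In each case the input is transformed by: shift every letter 10 places forward in the alphabet (wrapping around).
For "film" the result is "psvw".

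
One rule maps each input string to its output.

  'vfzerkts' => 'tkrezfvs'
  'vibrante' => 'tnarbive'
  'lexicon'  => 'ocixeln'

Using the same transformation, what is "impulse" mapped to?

The transformation: move the last character to the front, then reverse the string.
For "impulse", step one produces "eimpuls"; step two turns that into "slupmie".

slupmie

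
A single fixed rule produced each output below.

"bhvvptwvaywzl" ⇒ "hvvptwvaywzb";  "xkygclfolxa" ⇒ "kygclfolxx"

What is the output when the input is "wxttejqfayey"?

Looking at the pairs, the operation is to delete the last character, then move the first character to the end.
For "wxttejqfayey", step one produces "wxttejqfaye"; step two turns that into "xttejqfayew".

xttejqfayew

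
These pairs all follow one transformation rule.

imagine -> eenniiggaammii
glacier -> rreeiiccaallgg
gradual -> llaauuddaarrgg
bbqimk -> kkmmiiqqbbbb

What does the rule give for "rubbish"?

The pattern: reverse the string, then double every character.
On "rubbish": the first step gives "hsibbur", and the second then gives "hhssiibbbbuurr".

hhssiibbbbuurr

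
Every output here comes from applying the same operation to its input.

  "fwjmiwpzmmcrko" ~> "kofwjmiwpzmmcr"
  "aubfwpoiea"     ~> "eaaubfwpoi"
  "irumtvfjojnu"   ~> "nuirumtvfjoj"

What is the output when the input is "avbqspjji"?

jiavbqspj

The rule is to move the last 2 characters to the front (rotate right by 2).
Applying that to "avbqspjji" gives "jiavbqspj".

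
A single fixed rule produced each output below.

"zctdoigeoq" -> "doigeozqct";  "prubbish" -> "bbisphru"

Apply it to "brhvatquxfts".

vatquxftbsrh

What's happening: swap the first and last characters, then move the first 3 characters to the end (rotate left by 3).
Applying that to "brhvatquxfts" gives "vatquxftbsrh".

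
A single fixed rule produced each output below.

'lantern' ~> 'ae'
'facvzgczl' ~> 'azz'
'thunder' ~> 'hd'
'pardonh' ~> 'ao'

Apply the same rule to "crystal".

rt

The rule is to keep one character in every 3, starting at position 2 (positions 2nd, 5th, 8th, ...).
"crystal" → "rt".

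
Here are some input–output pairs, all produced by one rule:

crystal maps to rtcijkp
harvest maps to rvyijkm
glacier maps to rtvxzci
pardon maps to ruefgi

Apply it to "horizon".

Rule — sort the characters into alphabetical order, then shift every letter 9 places backward in the alphabet (wrapping around).
Working it through for "horizon": intermediate "hinoorz", final "yzeffiq".

yzeffiq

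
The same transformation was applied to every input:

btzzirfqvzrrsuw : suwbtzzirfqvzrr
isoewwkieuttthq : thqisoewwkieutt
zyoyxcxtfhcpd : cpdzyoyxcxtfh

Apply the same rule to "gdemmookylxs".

lxsgdemmooky

Each output is the input with this applied: move the last 3 characters to the front (rotate right by 3).
So "gdemmookylxs" becomes "lxsgdemmooky".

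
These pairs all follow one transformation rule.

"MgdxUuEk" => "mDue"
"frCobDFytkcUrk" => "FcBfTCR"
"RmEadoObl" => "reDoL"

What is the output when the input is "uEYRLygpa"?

UylGA

Looking at the pairs, the operation is to keep every other character starting from the first (positions 1st, 3rd, 5th, ...), then flip the case of every letter.
For "uEYRLygpa", step one produces "uYLga"; step two turns that into "UylGA".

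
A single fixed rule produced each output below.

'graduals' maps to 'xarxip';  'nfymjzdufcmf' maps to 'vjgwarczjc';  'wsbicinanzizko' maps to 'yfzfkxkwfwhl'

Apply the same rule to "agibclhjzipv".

fyziegwfms

The transformation: delete the first 2 characters, then shift every letter 3 places backward in the alphabet (wrapping around).
Applying both steps to "agibclhjzipv": "ibclhjzipv", then "fyziegwfms".
(Check on "wsbicinanzizko": → "bicinanzizko" → "yfzfkxkwfwhl" ✓)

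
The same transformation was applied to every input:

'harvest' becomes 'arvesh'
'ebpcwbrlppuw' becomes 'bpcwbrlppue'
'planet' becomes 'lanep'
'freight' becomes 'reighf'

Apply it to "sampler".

amples

Rule — delete the last character, then move the first character to the end.
Starting from "sampler": after the first operation, "sample"; after the second, "amples".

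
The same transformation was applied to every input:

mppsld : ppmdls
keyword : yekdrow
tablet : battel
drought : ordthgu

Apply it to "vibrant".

bivtnar

Each output is the input with this applied: reverse the string, then move the last 3 characters to the front (rotate right by 3).
"vibrant" → "tnarbiv" → "bivtnar".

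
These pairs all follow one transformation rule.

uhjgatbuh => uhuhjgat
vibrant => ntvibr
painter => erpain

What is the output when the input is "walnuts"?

tswaln

Rule — move the last 3 characters to the front (rotate right by 3), then delete the first character.
For "walnuts", step one produces "utswaln"; step two turns that into "tswaln".
(Check on "painter": → "terpain" → "erpain" ✓)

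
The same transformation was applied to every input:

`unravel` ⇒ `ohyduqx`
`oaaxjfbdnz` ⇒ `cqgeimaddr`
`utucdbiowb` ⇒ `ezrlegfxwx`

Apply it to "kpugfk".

nijxsn

Rule — reverse the string, then shift every letter 3 places forward in the alphabet (wrapping around).
"kpugfk" → "kfgupk" → "nijxsn".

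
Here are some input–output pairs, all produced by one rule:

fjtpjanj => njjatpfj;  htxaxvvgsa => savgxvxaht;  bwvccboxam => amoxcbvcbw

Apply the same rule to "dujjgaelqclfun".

unlfqcelgajjdu

What's happening: reverse the string, then swap each adjacent pair of characters (1↔2, 3↔4, ...).
On "dujjgaelqclfun": the first step gives "nuflcqleagjjud", and the second then gives "unlfqcelgajjdu".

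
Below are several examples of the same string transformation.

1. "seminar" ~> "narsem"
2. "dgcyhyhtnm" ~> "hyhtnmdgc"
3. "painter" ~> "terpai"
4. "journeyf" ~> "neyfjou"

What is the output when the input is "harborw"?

In each case the input is transformed by: move the first 3 characters to the end (rotate left by 3), then delete the first character.
On "harborw": the first step gives "borwhar", and the second then gives "orwhar".

orwhar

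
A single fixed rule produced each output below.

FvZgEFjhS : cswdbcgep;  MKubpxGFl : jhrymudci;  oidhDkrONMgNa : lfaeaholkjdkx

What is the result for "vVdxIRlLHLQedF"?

Rule — shift every letter 3 places backward in the alphabet (wrapping around), then convert every letter to lowercase.
For "vVdxIRlLHLQedF", step one produces "sSauFOiIEINbaC"; step two turns that into "ssaufoiieinbac".

ssaufoiieinbac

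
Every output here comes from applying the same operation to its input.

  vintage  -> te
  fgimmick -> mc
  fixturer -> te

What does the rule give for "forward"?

wd

What's happening: keep one character in every 3, starting at position 1 (positions 1st, 4th, 7th, ...), then delete the first character.
On "forward": the first step gives "fwd", and the second then gives "wd".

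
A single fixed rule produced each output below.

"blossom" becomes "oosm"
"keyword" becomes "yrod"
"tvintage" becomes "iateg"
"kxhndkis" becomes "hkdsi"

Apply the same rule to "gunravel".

nvale

Each output is the input with this applied: swap each adjacent pair of characters (1↔2, 3↔4, ...), then delete the first 3 characters.
Starting from "gunravel": after the first operation, "ugrnvale"; after the second, "nvale".
(Check on "kxhndkis": → "xknhkdsi" → "hkdsi" ✓)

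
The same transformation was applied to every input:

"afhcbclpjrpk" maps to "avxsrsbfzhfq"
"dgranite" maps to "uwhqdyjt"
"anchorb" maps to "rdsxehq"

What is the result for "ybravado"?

Each output is the input with this applied: swap the first and last characters, then shift every letter 10 places backward in the alphabet (wrapping around).
Starting from "ybravado": after the first operation, "obravady"; after the second, "erhqlqto".
(Check on "afhcbclpjrpk": → "kfhcbclpjrpa" → "avxsrsbfzhfq" ✓)

erhqlqto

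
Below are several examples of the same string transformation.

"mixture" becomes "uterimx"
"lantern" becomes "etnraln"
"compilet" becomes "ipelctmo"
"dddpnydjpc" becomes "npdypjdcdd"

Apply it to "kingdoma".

In each case the input is transformed by: move the first 3 characters to the end (rotate left by 3), then swap each adjacent pair of characters (1↔2, 3↔4, ...).
Doing the same to "kingdoma": "dgmokani".

dgmokani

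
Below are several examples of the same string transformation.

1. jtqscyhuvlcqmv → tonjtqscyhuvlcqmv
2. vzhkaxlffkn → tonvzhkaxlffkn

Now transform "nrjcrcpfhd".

tonnrjcrcpfhd

In each case the input is transformed by: prepend "ton".
Doing the same to "nrjcrcpfhd": "tonnrjcrcpfhd".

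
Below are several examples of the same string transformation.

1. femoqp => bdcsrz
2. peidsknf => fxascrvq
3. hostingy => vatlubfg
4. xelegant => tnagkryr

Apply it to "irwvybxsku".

okfxhvejil

Each output is the input with this applied: shift every letter 13 places forward in the alphabet (wrapping around) — i.e. ROT13, then swap the front and back halves of the string.
"irwvybxsku" → "vejilokfxh" → "okfxhvejil".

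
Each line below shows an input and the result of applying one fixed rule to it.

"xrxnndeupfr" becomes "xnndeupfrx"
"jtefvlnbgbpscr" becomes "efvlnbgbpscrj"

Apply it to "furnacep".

rnacepf

Each output is the input with this applied: move the first 2 characters to the end (rotate left by 2), then delete the last character.
Applying both steps to "furnacep": "rnacepfu", then "rnacepf".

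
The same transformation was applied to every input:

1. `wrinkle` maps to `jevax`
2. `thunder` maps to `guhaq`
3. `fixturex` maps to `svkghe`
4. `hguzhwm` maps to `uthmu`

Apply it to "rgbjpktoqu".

Looking at the pairs, the operation is to shift every letter 13 places forward in the alphabet (wrapping around) — i.e. ROT13, then delete the last 2 characters.
Starting from "rgbjpktoqu": after the first operation, "etowcxgbdh"; after the second, "etowcxgb".

etowcxgb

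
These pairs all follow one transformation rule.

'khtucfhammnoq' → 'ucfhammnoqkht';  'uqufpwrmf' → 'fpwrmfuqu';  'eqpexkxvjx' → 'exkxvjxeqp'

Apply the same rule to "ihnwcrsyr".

wcrsyrihn

The pattern: move the first 3 characters to the end (rotate left by 3).
Doing the same to "ihnwcrsyr": "wcrsyrihn".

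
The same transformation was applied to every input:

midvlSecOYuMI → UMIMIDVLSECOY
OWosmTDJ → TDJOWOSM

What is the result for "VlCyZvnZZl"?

In each case the input is transformed by: move the last 3 characters to the front (rotate right by 3), then convert every letter to uppercase.
For "VlCyZvnZZl", step one produces "ZZlVlCyZvn"; step two turns that into "ZZLVLCYZVN".

ZZLVLCYZVN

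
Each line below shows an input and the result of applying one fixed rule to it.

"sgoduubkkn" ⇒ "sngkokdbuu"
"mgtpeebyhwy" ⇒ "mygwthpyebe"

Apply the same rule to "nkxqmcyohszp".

npkzxsqhmocy

The transformation: take characters alternately from the front and the back (1st, last, 2nd, 2nd-last, ...).
Doing the same to "nkxqmcyohszp": "npkzxsqhmocy".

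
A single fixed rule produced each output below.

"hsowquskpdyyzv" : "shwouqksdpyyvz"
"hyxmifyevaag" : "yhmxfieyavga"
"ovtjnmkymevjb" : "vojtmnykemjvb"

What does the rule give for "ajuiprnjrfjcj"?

The transformation: swap each adjacent pair of characters (1↔2, 3↔4, ...).
Applying that to "ajuiprnjrfjcj" gives "jaiurpjnfrcjj".

jaiurpjnfrcjj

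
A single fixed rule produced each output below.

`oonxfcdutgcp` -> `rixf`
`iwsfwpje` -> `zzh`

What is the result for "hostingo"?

Looking at the pairs, the operation is to keep one character in every 3, starting at position 2 (positions 2nd, 5th, 8th, ...), then shift every letter 3 places forward in the alphabet (wrapping around).
"hostingo" → "oio" → "rlr".

rlr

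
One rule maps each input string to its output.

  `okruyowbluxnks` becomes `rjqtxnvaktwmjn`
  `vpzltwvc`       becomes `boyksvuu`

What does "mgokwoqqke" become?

dfnjvnppjl

Rule — swap the first and last characters, then shift every letter 1 place backward in the alphabet (wrapping around).
On "mgokwoqqke": the first step gives "egokwoqqkm", and the second then gives "dfnjvnppjl".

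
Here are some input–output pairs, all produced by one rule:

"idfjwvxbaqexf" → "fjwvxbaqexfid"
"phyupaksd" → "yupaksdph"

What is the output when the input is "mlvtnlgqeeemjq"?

Each output is the input with this applied: move the first 2 characters to the end (rotate left by 2).
Applying that to "mlvtnlgqeeemjq" gives "vtnlgqeeemjqml".

vtnlgqeeemjqml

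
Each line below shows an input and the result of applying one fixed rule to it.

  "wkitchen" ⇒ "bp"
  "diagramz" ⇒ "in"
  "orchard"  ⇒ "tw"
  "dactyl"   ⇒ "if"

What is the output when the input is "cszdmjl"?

hx

In each case the input is transformed by: shift every letter 5 places forward in the alphabet (wrapping around), then keep only the first 2 characters.
Working it through for "cszdmjl": intermediate "hxeiroq", final "hx".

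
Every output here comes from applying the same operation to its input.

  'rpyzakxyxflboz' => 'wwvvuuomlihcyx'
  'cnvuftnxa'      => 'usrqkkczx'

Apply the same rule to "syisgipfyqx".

vvuppnmffdc

Each output is the input with this applied: sort the characters into reverse alphabetical order, then shift every letter 3 places backward in the alphabet (wrapping around).
Working it through for "syisgipfyqx": intermediate "yyxssqpiigf", final "vvuppnmffdc".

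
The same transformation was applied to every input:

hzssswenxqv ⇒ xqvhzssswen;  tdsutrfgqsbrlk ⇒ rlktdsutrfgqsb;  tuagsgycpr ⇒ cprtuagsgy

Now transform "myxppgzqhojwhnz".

hnzmyxppgzqhojw

Rule — move the last 3 characters to the front (rotate right by 3).
"myxppgzqhojwhnz" → "hnzmyxppgzqhojw".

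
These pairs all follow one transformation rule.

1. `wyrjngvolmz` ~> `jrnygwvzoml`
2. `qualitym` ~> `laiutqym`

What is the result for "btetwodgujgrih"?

tewtobdhgiurjg

What's happening: move the first 3 characters to the end (rotate left by 3), then take characters alternately from the front and the back (1st, last, 2nd, 2nd-last, ...).
For "btetwodgujgrih", step one produces "twodgujgrihbte"; step two turns that into "tewtobdhgiurjg".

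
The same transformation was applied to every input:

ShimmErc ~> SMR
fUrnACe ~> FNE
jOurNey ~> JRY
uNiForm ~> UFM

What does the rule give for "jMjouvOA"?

Each output is the input with this applied: keep one character in every 3, starting at position 1 (positions 1st, 4th, 7th, ...), then convert every letter to uppercase.
"jMjouvOA" → "joO" → "JOO".

JOO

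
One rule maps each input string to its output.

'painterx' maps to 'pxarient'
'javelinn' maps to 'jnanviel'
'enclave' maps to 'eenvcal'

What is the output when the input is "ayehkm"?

The pattern: take characters alternately from the front and the back (1st, last, 2nd, 2nd-last, ...).
"ayehkm" → "amykeh".

amykeh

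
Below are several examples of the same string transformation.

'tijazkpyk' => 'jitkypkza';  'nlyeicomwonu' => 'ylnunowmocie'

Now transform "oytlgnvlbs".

tyosblvngl

The pattern: reverse the string, then move the last 3 characters to the front (rotate right by 3).
Applying that to "oytlgnvlbs" gives "tyosblvngl".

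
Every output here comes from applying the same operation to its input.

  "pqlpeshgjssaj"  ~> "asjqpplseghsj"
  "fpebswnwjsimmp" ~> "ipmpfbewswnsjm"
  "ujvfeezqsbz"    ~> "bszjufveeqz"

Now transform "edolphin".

Rule — swap each adjacent pair of characters (1↔2, 3↔4, ...), then move the last 3 characters to the front (rotate right by 3).
Working it through for "edolphin": intermediate "delohpni", final "pnideloh".

pnideloh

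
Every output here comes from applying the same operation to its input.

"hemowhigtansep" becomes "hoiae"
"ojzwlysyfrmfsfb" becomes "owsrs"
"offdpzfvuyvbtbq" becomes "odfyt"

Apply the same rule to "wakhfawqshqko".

Looking at the pairs, the operation is to keep one character in every 3, starting at position 1 (positions 1st, 4th, 7th, ...).
So "wakhfawqshqko" becomes "whwho".

whwho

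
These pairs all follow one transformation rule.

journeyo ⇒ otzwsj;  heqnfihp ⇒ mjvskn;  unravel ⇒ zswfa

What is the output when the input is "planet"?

What's happening: shift every letter 5 places forward in the alphabet (wrapping around), then delete the last 2 characters.
Working it through for "planet": intermediate "uqfsjy", final "uqfs".

uqfs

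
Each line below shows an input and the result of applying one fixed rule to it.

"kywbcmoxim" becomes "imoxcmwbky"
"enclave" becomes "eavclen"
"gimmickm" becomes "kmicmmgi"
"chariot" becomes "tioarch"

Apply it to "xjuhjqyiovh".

hovyijquhxj

What's happening: swap each adjacent pair of characters (1↔2, 3↔4, ...), then reverse the string.
Applying both steps to "xjuhjqyiovh": "jxhuqjiyvoh", then "hovyijquhxj".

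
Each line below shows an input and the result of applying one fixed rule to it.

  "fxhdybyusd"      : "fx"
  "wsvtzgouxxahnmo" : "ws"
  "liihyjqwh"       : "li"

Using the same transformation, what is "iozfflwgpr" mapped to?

What's happening: keep only the first 2 characters.
Applying that to "iozfflwgpr" gives "io".

io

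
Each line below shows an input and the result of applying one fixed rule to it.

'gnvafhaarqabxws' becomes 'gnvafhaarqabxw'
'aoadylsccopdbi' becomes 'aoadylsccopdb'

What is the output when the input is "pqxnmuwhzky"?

The pattern: delete the last character.
On "pqxnmuwhzky" that produces "pqxnmuwhzk".

pqxnmuwhzk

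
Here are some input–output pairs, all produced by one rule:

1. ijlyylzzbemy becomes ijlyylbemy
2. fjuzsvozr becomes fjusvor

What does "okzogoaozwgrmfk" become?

Rule — remove every "z".
On "okzogoaozwgrmfk" that produces "okogoaowgrmfk".

okogoaowgrmfk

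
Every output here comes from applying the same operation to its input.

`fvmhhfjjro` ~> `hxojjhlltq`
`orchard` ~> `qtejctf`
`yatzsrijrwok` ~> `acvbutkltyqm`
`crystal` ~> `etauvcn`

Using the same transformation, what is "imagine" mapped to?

kocikpg

Rule — shift every letter 2 places forward in the alphabet (wrapping around).
Doing the same to "imagine": "kocikpg".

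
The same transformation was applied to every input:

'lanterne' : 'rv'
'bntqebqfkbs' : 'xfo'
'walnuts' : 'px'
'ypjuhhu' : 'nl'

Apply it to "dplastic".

px

The rule is to keep one character in every 3, starting at position 3 (positions 3rd, 6th, 9th, ...), then shift every letter 4 places forward in the alphabet (wrapping around).
For "dplastic", step one produces "lt"; step two turns that into "px".
(Check on "bntqebqfkbs": → "tbk" → "xfo" ✓)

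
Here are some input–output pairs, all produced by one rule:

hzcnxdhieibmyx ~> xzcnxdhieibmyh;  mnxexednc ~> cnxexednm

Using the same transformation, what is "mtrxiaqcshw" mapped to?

wtrxiaqcshm

The transformation: swap the first and last characters.
"mtrxiaqcshw" → "wtrxiaqcshm".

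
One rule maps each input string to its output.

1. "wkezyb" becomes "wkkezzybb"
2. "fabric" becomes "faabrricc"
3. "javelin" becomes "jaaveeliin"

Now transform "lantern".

laantterrn

The pattern: repeat every character 3 times, then keep every other character starting from the second (positions 2nd, 4th, 6th, ...).
For "lantern" the result is "laantterrn".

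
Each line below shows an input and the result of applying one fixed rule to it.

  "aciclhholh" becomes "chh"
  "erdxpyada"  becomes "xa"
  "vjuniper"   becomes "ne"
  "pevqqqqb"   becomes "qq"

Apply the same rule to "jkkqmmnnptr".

Each output is the input with this applied: delete the first character, then keep one character in every 3, starting at position 3 (positions 3rd, 6th, 9th, ...).
Working it through for "jkkqmmnnptr": intermediate "kkqmmnnptr", final "qnt".

qnt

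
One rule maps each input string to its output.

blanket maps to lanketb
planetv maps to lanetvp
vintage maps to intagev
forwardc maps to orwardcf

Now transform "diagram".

iagramd

Looking at the pairs, the operation is to move the first character to the end.
So "diagram" becomes "iagramd".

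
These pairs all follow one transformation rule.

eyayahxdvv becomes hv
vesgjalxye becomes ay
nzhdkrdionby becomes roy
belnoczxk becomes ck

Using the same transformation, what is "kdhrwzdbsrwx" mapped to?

The rule is to keep one character in every 3, starting at position 3 (positions 3rd, 6th, 9th, ...), then delete the first character.
Starting from "kdhrwzdbsrwx": after the first operation, "hzsx"; after the second, "zsx".

zsx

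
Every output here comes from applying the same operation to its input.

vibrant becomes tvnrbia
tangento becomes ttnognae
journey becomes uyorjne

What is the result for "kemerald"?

Each output is the input with this applied: sort the characters into reverse alphabetical order, then swap each adjacent pair of characters (1↔2, 3↔4, ...).
Working it through for "kemerald": intermediate "rmlkeeda", final "mrkleead".

mrkleead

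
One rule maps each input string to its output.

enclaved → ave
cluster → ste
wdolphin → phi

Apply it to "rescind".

In each case the input is transformed by: move the last character to the front, then keep only the last 3 characters.
On "rescind": the first step gives "drescin", and the second then gives "cin".
(Check on "wdolphin": → "nwdolphi" → "phi" ✓)

cin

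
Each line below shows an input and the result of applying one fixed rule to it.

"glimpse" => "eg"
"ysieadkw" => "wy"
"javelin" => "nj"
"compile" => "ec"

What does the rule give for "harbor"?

Each output is the input with this applied: move the first character to the end, then keep only the last 2 characters.
For "harbor" the result is "rh".

rh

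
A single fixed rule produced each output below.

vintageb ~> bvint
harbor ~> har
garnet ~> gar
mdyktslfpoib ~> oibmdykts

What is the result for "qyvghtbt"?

The transformation: swap the front and back halves of the string, then delete the first 3 characters.
"qyvghtbt" → "htbtqyvg" → "tqyvg".

tqyvg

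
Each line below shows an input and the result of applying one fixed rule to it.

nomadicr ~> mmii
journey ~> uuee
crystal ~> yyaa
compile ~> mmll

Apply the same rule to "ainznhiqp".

The rule is to keep one character in every 3, starting at position 3 (positions 3rd, 6th, 9th, ...), then double every character.
Applying both steps to "ainznhiqp": "nhp", then "nnhhpp".

nnhhpp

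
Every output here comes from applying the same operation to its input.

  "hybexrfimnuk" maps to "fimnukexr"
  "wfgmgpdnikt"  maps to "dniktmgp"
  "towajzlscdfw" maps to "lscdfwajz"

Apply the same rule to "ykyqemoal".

Rule — delete the first 3 characters, then move the first 3 characters to the end (rotate left by 3).
"ykyqemoal" → "qemoal" → "oalqem".

oalqem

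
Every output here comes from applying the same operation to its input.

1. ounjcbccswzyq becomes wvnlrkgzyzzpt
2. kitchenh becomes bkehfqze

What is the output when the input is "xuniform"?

In each case the input is transformed by: move the last 3 characters to the front (rotate right by 3), then shift every letter 3 places backward in the alphabet (wrapping around).
For "xuniform", step one produces "ormxunif"; step two turns that into "lojurkfc".

lojurkfc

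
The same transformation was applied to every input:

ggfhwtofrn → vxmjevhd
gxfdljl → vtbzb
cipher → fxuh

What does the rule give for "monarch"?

Rule — shift every letter 10 places backward in the alphabet (wrapping around), then delete the first 2 characters.
For "monarch" the result is "dqhsx".

dqhsx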